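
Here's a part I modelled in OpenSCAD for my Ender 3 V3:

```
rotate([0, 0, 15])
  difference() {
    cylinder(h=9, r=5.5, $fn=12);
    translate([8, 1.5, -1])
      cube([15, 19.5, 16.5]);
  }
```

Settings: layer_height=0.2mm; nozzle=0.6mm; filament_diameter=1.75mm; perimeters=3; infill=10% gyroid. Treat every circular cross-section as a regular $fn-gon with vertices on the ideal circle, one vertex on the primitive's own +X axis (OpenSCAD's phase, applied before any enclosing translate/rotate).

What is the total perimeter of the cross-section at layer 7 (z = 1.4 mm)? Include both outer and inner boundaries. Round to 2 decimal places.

34.16 mm

At z = 1.4 mm: the cylinder: section is a regular 12-gon, circumradius r=5.5 (perimeter = 2·12·5.500·sin(180°/12) = 34.16 mm); the 15×19.5 cube at (8, 1.5) contributes its full rectangle (perimeter 69.00 mm); Subtracting the remaining from the first: starting from the r=5.5 cylinder, the 15×19.5 cube at (8, 1.5) misses the remaining region (no effect) — boundary = 34.16 mm; (whole slice rotated 15° about Z — lengths, areas and connectivity unchanged). Overall, the cross-section is a single solid region. Total boundary length (outer) = 34.16 mm.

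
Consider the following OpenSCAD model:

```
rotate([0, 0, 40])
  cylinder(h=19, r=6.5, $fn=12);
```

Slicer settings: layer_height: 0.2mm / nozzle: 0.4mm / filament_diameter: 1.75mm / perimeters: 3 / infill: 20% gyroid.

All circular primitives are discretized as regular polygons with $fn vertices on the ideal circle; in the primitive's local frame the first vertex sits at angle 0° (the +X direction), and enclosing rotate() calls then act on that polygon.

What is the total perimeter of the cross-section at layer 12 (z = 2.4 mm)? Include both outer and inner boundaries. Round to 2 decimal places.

At z = 2.4 mm: the r=6.5 cylinder contributes a regular 12-gon of circumradius 6.5 (perimeter = 2·12·6.500·sin(180°/12) = 40.38 mm); (rotated 40° about Z; rotation is an isometry so areas/perimeters/island counts are preserved). Overall, the cross-section is a single solid region. Total boundary length (outer) = 40.38 mm.

40.38 mm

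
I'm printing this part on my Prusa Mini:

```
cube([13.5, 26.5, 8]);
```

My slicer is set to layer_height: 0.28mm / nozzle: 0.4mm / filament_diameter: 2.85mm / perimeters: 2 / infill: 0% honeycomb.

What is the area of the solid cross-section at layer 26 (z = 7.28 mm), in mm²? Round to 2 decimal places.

At z = 7.28 mm: the cube is present — its section is the full 13.5×26.5 rectangle (area 357.75 mm²). Overall, the cross-section is a single solid region. Net area = 357.75 mm².

357.75 mm²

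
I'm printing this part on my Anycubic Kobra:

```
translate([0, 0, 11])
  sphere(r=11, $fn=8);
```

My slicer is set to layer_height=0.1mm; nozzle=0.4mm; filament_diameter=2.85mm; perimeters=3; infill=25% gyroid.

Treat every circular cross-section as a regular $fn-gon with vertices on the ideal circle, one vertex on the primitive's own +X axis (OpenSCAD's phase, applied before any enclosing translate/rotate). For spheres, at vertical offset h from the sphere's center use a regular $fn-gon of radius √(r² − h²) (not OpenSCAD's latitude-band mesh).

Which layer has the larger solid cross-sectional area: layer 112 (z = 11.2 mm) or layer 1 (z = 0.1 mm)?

Layer 112 (z = 11.2): the r=11 sphere contributes a regular 8-gon of circumradius √(11²−0.2²) = 10.998 (area = (8/2)·10.998²·sin(360°/8) = 342.13 mm²). So its area = 342.13 mm². Layer 1 (z = 0.1): the sphere: section is a regular 8-gon, circumradius = √(r²−h²) = √(11²−10.9²) = 1.480 (area = (8/2)·1.480²·sin(360°/8) = 6.19 mm²). So its area = 6.19 mm². Layer 112 is larger (342.13 vs 6.19 mm²).

layer 112 (z = 11.2 mm)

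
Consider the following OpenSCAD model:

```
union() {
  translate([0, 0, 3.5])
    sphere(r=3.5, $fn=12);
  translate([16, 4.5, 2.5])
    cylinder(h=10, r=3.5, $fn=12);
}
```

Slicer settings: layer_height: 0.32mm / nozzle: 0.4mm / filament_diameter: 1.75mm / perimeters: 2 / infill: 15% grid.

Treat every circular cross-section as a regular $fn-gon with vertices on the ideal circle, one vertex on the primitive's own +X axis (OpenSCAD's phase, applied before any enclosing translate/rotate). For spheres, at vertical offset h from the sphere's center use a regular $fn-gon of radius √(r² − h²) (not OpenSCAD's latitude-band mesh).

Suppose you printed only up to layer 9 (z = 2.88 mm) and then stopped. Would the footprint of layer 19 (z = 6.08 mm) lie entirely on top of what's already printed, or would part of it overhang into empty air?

entirely on top

Compare the two slices. At z = 2.88: the sphere: section is a regular 12-gon, circumradius = √(r²−h²) = √(3.5²−0.62²) = 3.445 (area = (12/2)·3.445²·sin(360°/12) = 35.60 mm²); the r=3.5 cylinder at (16, 4.5) contributes a regular 12-gon of circumradius 3.5 (area = (12/2)·3.500²·sin(360°/12) = 36.75 mm²); Taking the union: the 2 present regions are separate (no shared area or edge), so areas and boundary lengths simply add and each stays a separate island — area = 72.35 mm². At z = 6.08: the sphere: section is a regular 12-gon, circumradius = √(r²−h²) = √(3.5²−2.58²) = 2.365 (area = (12/2)·2.365²·sin(360°/12) = 16.78 mm²); the cylinder at (16, 4.5): section is a regular 12-gon, circumradius r=3.5 (area = (12/2)·3.500²·sin(360°/12) = 36.75 mm²); Taking the union: the 2 present regions are separate (no shared area or edge), so areas and boundary lengths simply add and each stays a separate island — area = 53.53 mm². Checking containment: the cross-section at z = 6.08 is a subset of the cross-section at z = 2.88.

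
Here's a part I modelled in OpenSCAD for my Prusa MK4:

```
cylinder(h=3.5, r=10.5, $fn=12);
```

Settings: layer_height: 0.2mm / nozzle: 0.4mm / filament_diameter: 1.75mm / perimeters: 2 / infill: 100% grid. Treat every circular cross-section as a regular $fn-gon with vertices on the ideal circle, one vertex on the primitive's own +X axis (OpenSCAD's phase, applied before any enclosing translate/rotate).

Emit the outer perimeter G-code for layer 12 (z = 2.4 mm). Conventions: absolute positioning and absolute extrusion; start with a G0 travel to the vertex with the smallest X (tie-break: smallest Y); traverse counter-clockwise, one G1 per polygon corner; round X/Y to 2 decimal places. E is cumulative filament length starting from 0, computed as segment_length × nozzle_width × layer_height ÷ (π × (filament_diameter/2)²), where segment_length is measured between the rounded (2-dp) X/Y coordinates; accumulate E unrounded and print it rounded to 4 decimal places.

G0 X-10.50 Y0.00 Z2.40
G1 X-9.09 Y-5.25 E0.1808
G1 X-5.25 Y-9.09 E0.3614
G1 X0.00 Y-10.50 E0.5422
G1 X5.25 Y-9.09 E0.7230
G1 X9.09 Y-5.25 E0.9037
G1 X10.50 Y0.00 E1.0845
G1 X9.09 Y5.25 E1.2653
G1 X5.25 Y9.09 E1.4459
G1 X0.00 Y10.50 E1.6267
G1 X-5.25 Y9.09 E1.8075
G1 X-9.09 Y5.25 E1.9881
G1 X-10.50 Y0.00 E2.1689

At z = 2.4 mm: the r=10.5 cylinder contributes a regular 12-gon of circumradius 10.5. The outline is a single polygon with 12 vertices. Extrusion per mm of travel: 0.4 × 0.2 / (π × 0.875²) = 0.033260. Accumulating E over each segment gives final E = 2.1689.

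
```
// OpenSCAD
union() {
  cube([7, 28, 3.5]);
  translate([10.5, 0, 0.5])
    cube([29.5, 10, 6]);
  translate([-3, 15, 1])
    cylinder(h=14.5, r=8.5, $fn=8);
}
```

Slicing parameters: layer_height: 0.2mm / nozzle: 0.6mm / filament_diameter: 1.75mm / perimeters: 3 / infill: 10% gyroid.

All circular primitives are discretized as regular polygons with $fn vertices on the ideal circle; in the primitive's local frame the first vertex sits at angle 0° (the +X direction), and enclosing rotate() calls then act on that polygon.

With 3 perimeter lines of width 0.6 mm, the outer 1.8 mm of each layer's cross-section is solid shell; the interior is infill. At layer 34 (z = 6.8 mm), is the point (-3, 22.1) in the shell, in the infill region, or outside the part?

shell

At z = 6.8 mm: the cube is not intersected at this z (z outside [0, 3.5]); the cube at (10.5, 0) does not reach this height (z outside [0.5, 6.5]); the r=8.5 cylinder at (-3, 15) contributes a regular 8-gon of circumradius 8.5; Combining (union): only the r=8.5 cylinder at (-3, 15) is present, so the union is just that shape — 1 connected region. Overall, the cross-section is a single solid region. The nearest boundary edge runs (3.01, 21.01)→(-3.00, 23.50); distance from the point to it = 1.29 mm. The point is inside the cross-section, 1.29 mm from the nearest boundary — within the 1.8 mm shell band (3 × 0.6).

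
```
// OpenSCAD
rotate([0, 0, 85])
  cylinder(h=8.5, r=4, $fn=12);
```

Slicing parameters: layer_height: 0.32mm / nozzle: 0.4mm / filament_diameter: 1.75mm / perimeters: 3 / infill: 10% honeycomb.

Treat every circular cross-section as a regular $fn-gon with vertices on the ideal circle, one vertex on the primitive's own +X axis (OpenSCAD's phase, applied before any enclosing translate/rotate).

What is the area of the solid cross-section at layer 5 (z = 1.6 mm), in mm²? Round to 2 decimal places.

48.00 mm²

At z = 1.6 mm: the r=4 cylinder gives a regular 12-gon of circumradius 4 (constant along its height) (area = (12/2)·4.000²·sin(360°/12) = 48.00 mm²); (rotated 85° about Z; rotation is an isometry so areas/perimeters/island counts are preserved). Overall, the cross-section is a single solid region. Net area = 48.00 mm².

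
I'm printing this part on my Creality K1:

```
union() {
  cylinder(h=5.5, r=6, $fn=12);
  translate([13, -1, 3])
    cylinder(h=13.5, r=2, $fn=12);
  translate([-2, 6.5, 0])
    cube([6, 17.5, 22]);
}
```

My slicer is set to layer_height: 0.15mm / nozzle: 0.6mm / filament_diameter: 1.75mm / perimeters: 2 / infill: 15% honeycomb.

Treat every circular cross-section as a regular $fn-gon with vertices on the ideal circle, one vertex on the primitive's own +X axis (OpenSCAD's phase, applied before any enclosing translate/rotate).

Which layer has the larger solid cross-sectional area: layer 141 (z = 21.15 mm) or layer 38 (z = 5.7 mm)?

layer 38 (z = 5.7 mm)

Layer 141 (z = 21.15): the cylinder is not intersected at this z (z outside [0, 5.5]); the cylinder at (13, -1) does not reach this height (z outside [3, 16.5]); the 6×17.5 cube at (-2, 6.5) contributes its full rectangle (area 105.00 mm²); Combining (union): only the 6×17.5 cube at (-2, 6.5) is present, so the union is just that shape — area = 105.00 mm². So its area = 105.00 mm². Layer 38 (z = 5.7): the cylinder does not reach this height (z outside [0, 5.5]); the cylinder at (13, -1): section is a regular 12-gon, circumradius r=2 (area = (12/2)·2.000²·sin(360°/12) = 12.00 mm²); the 6×17.5 cube at (-2, 6.5) contributes its full rectangle (area 105.00 mm²); Merging all regions: the 2 present regions are separate (no shared area or edge), so areas and boundary lengths simply add and each stays a separate island — area = 117.00 mm². So its area = 117.00 mm². Layer 38 is larger (117.00 vs 105.00 mm²).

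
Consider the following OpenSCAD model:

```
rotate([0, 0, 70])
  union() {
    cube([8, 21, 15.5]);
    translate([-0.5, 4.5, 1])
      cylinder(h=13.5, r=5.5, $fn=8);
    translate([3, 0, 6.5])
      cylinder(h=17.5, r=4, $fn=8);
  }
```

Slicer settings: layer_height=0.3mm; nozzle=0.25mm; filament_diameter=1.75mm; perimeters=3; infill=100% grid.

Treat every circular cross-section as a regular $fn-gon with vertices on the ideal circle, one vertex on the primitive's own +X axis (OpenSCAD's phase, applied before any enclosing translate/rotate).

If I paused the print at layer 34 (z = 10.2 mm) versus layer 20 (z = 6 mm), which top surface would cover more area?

layer 34 (z = 10.2 mm)

Layer 34 (z = 10.2): the cube is present — its section is the full 8×21 rectangle (area 168.00 mm²); the r=5.5 cylinder at (-0.5, 4.5) contributes a regular 8-gon of circumradius 5.5 (area = (8/2)·5.500²·sin(360°/8) = 85.56 mm²); the cylinder at (3, 0): section is a regular 8-gon, circumradius r=4 (area = (8/2)·4.000²·sin(360°/8) = 45.25 mm²); Combining (union): the regions partially overlap — summed areas 298.81 mm² minus the doubly-counted overlap 60.75 mm² gives 238.06 mm² — area = 238.06 mm²; (rotated 70° about Z; rotation is an isometry so areas/perimeters/island counts are preserved). So its area = 238.06 mm². Layer 20 (z = 6): the 8×21 cube contributes its full rectangle (area 168.00 mm²); the cylinder at (-0.5, 4.5): section is a regular 8-gon, circumradius r=5.5 (area = (8/2)·5.500²·sin(360°/8) = 85.56 mm²); the cylinder at (3, 0) does not reach this height (z outside [6.5, 24]); Taking the union: the regions partially overlap — summed areas 253.56 mm² minus the doubly-counted overlap 36.62 mm² gives 216.94 mm² — area = 216.94 mm²; (whole slice rotated 70° about Z — lengths, areas and connectivity unchanged). So its area = 216.94 mm². Layer 34 is larger (238.06 vs 216.94 mm²).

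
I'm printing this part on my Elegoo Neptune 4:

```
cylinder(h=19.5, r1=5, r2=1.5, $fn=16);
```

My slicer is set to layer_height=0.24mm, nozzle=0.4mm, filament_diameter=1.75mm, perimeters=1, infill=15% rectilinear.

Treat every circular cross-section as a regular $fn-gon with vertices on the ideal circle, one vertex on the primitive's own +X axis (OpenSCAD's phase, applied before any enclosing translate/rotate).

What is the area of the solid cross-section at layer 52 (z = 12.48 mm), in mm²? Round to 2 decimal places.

At z = 12.48 mm: the cone contributes a regular 16-gon of circumradius 2.760 (interpolated between r1=5 and r2=1.5 at t=0.640) (area = (16/2)·2.760²·sin(360°/16) = 23.32 mm²). Overall, the cross-section is a single solid region. Net area = 23.32 mm².

23.32 mm²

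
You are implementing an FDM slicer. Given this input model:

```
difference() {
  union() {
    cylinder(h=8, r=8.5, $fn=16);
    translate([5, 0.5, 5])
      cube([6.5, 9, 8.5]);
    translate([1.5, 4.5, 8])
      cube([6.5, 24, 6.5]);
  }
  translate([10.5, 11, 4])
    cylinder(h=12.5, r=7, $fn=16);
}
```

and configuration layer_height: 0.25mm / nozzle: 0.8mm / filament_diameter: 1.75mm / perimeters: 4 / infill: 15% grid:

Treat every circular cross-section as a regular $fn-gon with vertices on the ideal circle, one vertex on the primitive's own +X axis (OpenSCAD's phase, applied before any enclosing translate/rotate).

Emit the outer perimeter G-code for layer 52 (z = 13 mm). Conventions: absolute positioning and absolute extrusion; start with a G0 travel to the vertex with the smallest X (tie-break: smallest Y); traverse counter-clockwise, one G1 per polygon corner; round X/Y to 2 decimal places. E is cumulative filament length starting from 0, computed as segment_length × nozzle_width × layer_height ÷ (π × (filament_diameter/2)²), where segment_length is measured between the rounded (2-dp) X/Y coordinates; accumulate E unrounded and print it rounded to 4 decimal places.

G0 X1.50 Y4.50 Z13.00
G1 X5.00 Y4.50 E0.2910
G1 X5.00 Y0.50 E0.6236
G1 X11.50 Y0.50 E1.1641
G1 X11.50 Y4.20 E1.4718
G1 X10.50 Y4.00 E1.5566
G1 X7.82 Y4.53 E1.7837
G1 X5.55 Y6.05 E2.0109
G1 X4.03 Y8.32 E2.2380
G1 X3.50 Y11.00 E2.4652
G1 X4.03 Y13.68 E2.6924
G1 X5.55 Y15.95 E2.9195
G1 X7.82 Y17.47 E3.1467
G1 X8.00 Y17.50 E3.1618
G1 X8.00 Y28.50 E4.0765
G1 X1.50 Y28.50 E4.6170
G1 X1.50 Y4.50 E6.6126

At z = 13 mm: the cylinder does not reach this height (z outside [0, 8]); the cube at (5, 0.5) (footprint 6.5×9) is included at this height; the cube at (1.5, 4.5) is present — its section is the full 6.5×24 rectangle; Merging all regions: the regions partially overlap (shared area 15.00 mm²), so overlapping operands fuse into one piece — 1 connected region; the r=7 cylinder at (10.5, 11) gives a regular 16-gon of circumradius 7 (constant along its height); After the difference (first − rest): starting from that combined region, the r=7 cylinder at (10.5, 11) partially overlaps it — only the 59.78 mm² overlap (of its 150.01 mm²) is removed, clipping the outline — 1 connected region. The outline is a single polygon with 16 vertices. Extrusion per mm of travel: 0.8 × 0.25 / (π × 0.875²) = 0.083150. Accumulating E over each segment gives final E = 6.6126.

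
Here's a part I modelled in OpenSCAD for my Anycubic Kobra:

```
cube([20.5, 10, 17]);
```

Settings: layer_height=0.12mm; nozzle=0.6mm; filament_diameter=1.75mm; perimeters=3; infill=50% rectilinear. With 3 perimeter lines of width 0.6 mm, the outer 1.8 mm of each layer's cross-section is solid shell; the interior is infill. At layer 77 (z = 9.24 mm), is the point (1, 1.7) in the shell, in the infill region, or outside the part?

shell

At z = 9.24 mm: the cube (footprint 20.5×10) is included at this height. Overall, the cross-section is a single solid region. The nearest boundary edge runs (0.00, 10.00)→(0.00, 0.00); distance from the point to it = 1.00 mm. The point is inside the cross-section, 1.00 mm from the nearest boundary — within the 1.8 mm shell band (3 × 0.6).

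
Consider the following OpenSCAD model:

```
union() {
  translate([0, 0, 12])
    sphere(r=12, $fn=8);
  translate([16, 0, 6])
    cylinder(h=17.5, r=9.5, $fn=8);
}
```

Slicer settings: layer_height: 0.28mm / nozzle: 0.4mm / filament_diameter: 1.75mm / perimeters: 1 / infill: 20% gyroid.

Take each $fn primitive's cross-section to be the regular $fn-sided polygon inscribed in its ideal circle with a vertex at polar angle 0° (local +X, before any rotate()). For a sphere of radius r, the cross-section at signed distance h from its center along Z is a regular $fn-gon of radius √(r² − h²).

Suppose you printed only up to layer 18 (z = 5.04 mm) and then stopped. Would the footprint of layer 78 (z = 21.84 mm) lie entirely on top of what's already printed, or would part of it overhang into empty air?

Compare the two slices. At z = 5.04: the r=12 sphere contributes a regular 8-gon of circumradius √(12²−6.96²) = 9.775 (area = (8/2)·9.775²·sin(360°/8) = 270.28 mm²); the cylinder at (16, 0) is absent (z outside [6, 23.5]); Merging all regions: only the r=12 sphere is present, so the union is just that shape — area = 270.28 mm². At z = 21.84: the r=12 sphere slices to a regular 8-gon of circumradius 6.868 (√(r²−h²) with h=9.84 from center) (area = (8/2)·6.868²·sin(360°/8) = 133.43 mm²); the r=9.5 cylinder at (16, 0) gives a regular 8-gon of circumradius 9.5 (constant along its height) (area = (8/2)·9.500²·sin(360°/8) = 255.27 mm²); Merging all regions: the regions partially overlap — summed areas 388.69 mm² minus the doubly-counted overlap 0.16 mm² gives 388.53 mm² — area = 388.53 mm². Checking containment: at z = 21.84 the cross-section extends beyond the z = 5.04 cross-section by about 242.32 mm².

part overhangs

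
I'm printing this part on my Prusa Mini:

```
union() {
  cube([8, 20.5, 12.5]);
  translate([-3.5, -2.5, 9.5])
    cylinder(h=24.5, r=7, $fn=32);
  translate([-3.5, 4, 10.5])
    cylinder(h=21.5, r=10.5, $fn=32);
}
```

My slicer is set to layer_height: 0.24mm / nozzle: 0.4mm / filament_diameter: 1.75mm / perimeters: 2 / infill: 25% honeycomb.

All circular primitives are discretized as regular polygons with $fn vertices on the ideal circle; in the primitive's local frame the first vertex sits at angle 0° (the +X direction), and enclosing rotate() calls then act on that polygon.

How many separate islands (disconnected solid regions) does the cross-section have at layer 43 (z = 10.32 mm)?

At z = 10.32 mm: the cube is present — its section is the full 8×20.5 rectangle; the r=7 cylinder at (-3.5, -2.5) gives a regular 32-gon of circumradius 7 (constant along its height); the cylinder at (-3.5, 4) is not intersected at this z (z outside [10.5, 32]); Combining (union): the regions partially overlap (shared area 6.58 mm²), so overlapping operands fuse into one piece — 1 connected region. Overall, the cross-section is a single solid region. Island count = 1.

1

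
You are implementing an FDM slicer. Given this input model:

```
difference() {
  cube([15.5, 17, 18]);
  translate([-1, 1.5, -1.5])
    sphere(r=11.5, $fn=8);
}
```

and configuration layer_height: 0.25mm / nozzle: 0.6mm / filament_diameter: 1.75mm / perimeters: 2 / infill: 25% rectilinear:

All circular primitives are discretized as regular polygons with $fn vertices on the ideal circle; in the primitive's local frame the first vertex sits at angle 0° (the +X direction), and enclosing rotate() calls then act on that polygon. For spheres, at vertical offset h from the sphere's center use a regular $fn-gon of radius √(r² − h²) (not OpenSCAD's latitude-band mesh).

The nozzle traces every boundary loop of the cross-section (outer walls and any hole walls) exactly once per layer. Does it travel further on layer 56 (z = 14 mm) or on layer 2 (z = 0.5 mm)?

layer 56 (z = 14 mm)

Layer 56 (z = 14): the 15.5×17 cube contributes its full rectangle (perimeter 65.00 mm); the sphere at (-1, 1.5) is absent (|z−center|=15.500 > r=11.5); After the difference (first − rest): none of the subtracted shapes is present at this height, so the 15.5×17 cube is unchanged — boundary = 65.00 mm. So its perimeter = 65.00 mm. Layer 2 (z = 0.5): the cube (footprint 15.5×17) is included at this height (perimeter 65.00 mm); the r=11.5 sphere at (-1, 1.5) contributes a regular 8-gon of circumradius √(11.5²−2²) = 11.325 (perimeter = 2·8·11.325·sin(180°/8) = 69.34 mm); After the difference (first − rest): starting from the 15.5×17 cube, the r=11.5 sphere at (-1, 1.5) partially overlaps it — only the 94.59 mm² overlap (of its 362.75 mm²) is removed, clipping the outline — boundary = 60.76 mm. So its perimeter = 60.76 mm. Layer 56 is larger (65.00 vs 60.76 mm).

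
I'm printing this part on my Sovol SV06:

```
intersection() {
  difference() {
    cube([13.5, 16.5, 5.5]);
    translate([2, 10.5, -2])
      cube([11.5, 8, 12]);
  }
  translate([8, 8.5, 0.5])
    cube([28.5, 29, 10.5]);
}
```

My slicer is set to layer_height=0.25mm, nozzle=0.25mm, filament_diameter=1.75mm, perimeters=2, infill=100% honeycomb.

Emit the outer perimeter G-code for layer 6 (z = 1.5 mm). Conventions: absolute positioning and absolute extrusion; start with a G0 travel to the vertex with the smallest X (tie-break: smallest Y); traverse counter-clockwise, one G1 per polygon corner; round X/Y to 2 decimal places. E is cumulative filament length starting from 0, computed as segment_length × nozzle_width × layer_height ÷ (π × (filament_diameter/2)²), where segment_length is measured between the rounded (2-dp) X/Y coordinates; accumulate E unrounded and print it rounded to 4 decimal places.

At z = 1.5 mm: the cube (footprint 13.5×16.5) is included at this height; the 11.5×8 cube at (2, 10.5) contributes its full rectangle; Subtracting the remaining from the first: starting from the 13.5×16.5 cube, the 11.5×8 cube at (2, 10.5) partially overlaps it — only the 69.00 mm² overlap (of its 92.00 mm²) is removed, clipping the outline — 1 connected region; the cube at (8, 8.5) is present — its section is the full 28.5×29 rectangle; Keeping only the common overlap: the 28.5×29 cube at (8, 8.5) partially overlaps that combined region; clipping to the common part keeps 11.00 mm² — 1 connected region. The outline is a single polygon with 4 vertices. Extrusion per mm of travel: 0.25 × 0.25 / (π × 0.875²) = 0.025984. Accumulating E over each segment gives final E = 0.3898.

G0 X8.00 Y8.50 Z1.50
G1 X13.50 Y8.50 E0.1429
G1 X13.50 Y10.50 E0.1949
G1 X8.00 Y10.50 E0.3378
G1 X8.00 Y8.50 E0.3898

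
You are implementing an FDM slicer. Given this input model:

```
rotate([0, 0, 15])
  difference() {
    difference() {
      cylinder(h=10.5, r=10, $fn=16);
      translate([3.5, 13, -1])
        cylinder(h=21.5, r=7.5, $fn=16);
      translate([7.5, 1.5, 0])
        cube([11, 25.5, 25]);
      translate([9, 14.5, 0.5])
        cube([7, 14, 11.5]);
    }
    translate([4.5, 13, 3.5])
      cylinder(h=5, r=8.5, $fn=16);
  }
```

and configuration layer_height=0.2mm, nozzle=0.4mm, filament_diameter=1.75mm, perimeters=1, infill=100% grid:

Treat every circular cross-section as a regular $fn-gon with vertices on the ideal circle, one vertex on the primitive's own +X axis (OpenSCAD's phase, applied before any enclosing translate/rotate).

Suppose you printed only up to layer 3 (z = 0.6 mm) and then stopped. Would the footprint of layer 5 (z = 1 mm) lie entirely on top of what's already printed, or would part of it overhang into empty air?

Compare the two slices. At z = 0.6: the r=10 cylinder contributes a regular 16-gon of circumradius 10 (area = (16/2)·10.000²·sin(360°/16) = 306.15 mm²); the r=7.5 cylinder at (3.5, 13) gives a regular 16-gon of circumradius 7.5 (constant along its height) (area = (16/2)·7.500²·sin(360°/16) = 172.21 mm²); the cube at (7.5, 1.5) (footprint 11×25.5) is included at this height (area 280.50 mm²); the cube at (9, 14.5) (footprint 7×14) is included at this height (area 98.00 mm²); Taking the first minus the rest: starting from the r=10 cylinder (306.15 mm²), the r=7.5 cylinder at (3.5, 13) partially overlaps it — only the 27.78 mm² overlap (of its 172.21 mm²) is removed, clipping the outline; the 11×25.5 cube at (7.5, 1.5) partially overlaps it — only the 6.85 mm² overlap (of its 280.50 mm²) is removed, clipping the outline; the 7×14 cube at (9, 14.5) misses the remaining region (no effect) — area = 271.52 mm²; the cylinder at (4.5, 13) does not reach this height (z outside [3.5, 8.5]); After the difference (first − rest): none of the subtracted shapes is present at this height, so the result so far is unchanged — area = 271.52 mm²; (whole slice rotated 15° about Z — lengths, areas and connectivity unchanged). At z = 1: the cylinder: section is a regular 16-gon, circumradius r=10 (area = (16/2)·10.000²·sin(360°/16) = 306.15 mm²); the cylinder at (3.5, 13): section is a regular 16-gon, circumradius r=7.5 (area = (16/2)·7.500²·sin(360°/16) = 172.21 mm²); the cube at (7.5, 1.5) (footprint 11×25.5) is included at this height (area 280.50 mm²); the 7×14 cube at (9, 14.5) contributes its full rectangle (area 98.00 mm²); Taking the first minus the rest: starting from the r=10 cylinder (306.15 mm²), the r=7.5 cylinder at (3.5, 13) partially overlaps it — only the 27.78 mm² overlap (of its 172.21 mm²) is removed, clipping the outline; the 11×25.5 cube at (7.5, 1.5) partially overlaps it — only the 6.85 mm² overlap (of its 280.50 mm²) is removed, clipping the outline; the 7×14 cube at (9, 14.5) misses the remaining region (no effect) — area = 271.52 mm²; the cylinder at (4.5, 13) does not reach this height (z outside [3.5, 8.5]); After the difference (first − rest): none of the subtracted shapes is present at this height, so that combined region is unchanged — area = 271.52 mm²; (rotated 15° about Z; rotation is an isometry so areas/perimeters/island counts are preserved). Checking containment: the cross-section at z = 1 is a subset of the cross-section at z = 0.6.

entirely on top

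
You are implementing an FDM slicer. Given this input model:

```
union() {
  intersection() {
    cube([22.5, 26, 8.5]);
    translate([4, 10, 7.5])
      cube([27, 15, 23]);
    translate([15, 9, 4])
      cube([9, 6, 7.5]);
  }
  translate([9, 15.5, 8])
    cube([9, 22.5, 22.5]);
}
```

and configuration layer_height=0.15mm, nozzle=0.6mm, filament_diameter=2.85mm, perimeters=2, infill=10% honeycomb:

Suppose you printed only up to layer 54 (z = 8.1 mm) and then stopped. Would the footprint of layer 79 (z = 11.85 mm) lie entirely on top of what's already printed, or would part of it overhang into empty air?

Compare the two slices. At z = 8.1: the cube is present — its section is the full 22.5×26 rectangle (area 585.00 mm²); the cube at (4, 10) is present — its section is the full 27×15 rectangle (area 405.00 mm²); the cube at (15, 9) (footprint 9×6) is included at this height (area 54.00 mm²); Taking the intersection: the 27×15 cube at (4, 10) partially overlaps the 22.5×26 cube; clipping to the common part keeps 277.50 mm²; the 9×6 cube at (15, 9) partially overlaps the running intersection; clipping to the common part keeps 37.50 mm² — area = 37.50 mm²; the 9×22.5 cube at (9, 15.5) contributes its full rectangle (area 202.50 mm²); Merging all regions: the 2 present regions are separate (no shared area or edge), so areas and boundary lengths simply add and each stays a separate island — area = 240.00 mm². At z = 11.85: the cube is not intersected at this z (z outside [0, 8.5]); the cube at (4, 10) (footprint 27×15) is included at this height (area 405.00 mm²); the cube at (15, 9) is absent (z outside [4, 11.5]); Taking the intersection: at least one operand is absent at this height, so nothing remains; the cube at (9, 15.5) is present — its section is the full 9×22.5 rectangle (area 202.50 mm²); Merging all regions: only the 9×22.5 cube at (9, 15.5) is present, so the union is just that shape — area = 202.50 mm². Checking containment: the cross-section at z = 11.85 is a subset of the cross-section at z = 8.1.

entirely on top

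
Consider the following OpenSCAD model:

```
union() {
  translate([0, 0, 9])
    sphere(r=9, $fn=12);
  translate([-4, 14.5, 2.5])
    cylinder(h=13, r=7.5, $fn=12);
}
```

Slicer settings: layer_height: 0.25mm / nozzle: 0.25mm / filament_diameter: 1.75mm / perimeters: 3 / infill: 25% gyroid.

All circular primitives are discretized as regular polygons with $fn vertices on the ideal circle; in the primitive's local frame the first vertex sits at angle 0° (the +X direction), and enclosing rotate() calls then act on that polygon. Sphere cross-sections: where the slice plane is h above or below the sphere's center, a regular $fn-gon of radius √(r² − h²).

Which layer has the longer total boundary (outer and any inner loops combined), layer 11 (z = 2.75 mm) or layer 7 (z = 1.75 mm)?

Layer 11 (z = 2.75): the sphere: section is a regular 12-gon, circumradius = √(r²−h²) = √(9²−6.25²) = 6.476 (perimeter = 2·12·6.476·sin(180°/12) = 40.23 mm); the r=7.5 cylinder at (-4, 14.5) contributes a regular 12-gon of circumradius 7.5 (perimeter = 2·12·7.500·sin(180°/12) = 46.59 mm); Taking the union: the 2 present regions are separate (no shared area or edge), so areas and boundary lengths simply add and each stays a separate island — boundary = 86.81 mm. So its perimeter = 86.81 mm. Layer 7 (z = 1.75): the r=9 sphere contributes a regular 12-gon of circumradius √(9²−7.25²) = 5.333 (perimeter = 2·12·5.333·sin(180°/12) = 33.12 mm); the cylinder at (-4, 14.5) does not reach this height (z outside [2.5, 15.5]); Combining (union): only the r=9 sphere is present, so the union is just that shape — boundary = 33.12 mm. So its perimeter = 33.12 mm. Layer 11 is larger (86.81 vs 33.12 mm).

layer 11 (z = 2.75 mm)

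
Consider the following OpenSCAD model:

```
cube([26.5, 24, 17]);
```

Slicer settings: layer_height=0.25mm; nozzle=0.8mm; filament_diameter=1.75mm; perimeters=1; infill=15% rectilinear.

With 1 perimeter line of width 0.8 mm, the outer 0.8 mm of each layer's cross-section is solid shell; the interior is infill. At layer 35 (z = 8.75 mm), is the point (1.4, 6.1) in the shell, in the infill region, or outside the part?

At z = 8.75 mm: the cube (footprint 26.5×24) is included at this height. Overall, the cross-section is a single solid region. The nearest boundary edge runs (0.00, 24.00)→(0.00, 0.00); distance from the point to it = 1.40 mm. The point is inside the cross-section and 1.40 mm from the nearest boundary — more than the 0.8 mm shell width (1 × 0.8), so it's in the infill interior.

infill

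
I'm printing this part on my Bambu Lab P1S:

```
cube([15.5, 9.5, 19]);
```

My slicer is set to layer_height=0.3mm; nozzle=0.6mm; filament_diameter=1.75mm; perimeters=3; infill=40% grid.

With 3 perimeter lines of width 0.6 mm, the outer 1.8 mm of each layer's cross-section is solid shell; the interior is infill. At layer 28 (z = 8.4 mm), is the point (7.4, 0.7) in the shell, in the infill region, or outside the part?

At z = 8.4 mm: the cube (footprint 15.5×9.5) is included at this height. Overall, the cross-section is a single solid region. The nearest boundary edge runs (0.00, 0.00)→(15.50, 0.00); distance from the point to it = 0.70 mm. The point is inside the cross-section, 0.70 mm from the nearest boundary — within the 1.8 mm shell band (3 × 0.6).

shell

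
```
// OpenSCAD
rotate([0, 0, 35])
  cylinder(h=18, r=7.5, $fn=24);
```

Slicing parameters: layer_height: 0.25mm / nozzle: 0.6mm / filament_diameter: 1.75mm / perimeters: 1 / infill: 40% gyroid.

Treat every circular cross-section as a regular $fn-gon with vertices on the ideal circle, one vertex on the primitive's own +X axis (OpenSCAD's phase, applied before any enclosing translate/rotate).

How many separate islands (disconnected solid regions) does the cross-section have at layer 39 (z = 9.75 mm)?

1

At z = 9.75 mm: the r=7.5 cylinder gives a regular 24-gon of circumradius 7.5 (constant along its height); (rotated 35° about Z; rotation is an isometry so areas/perimeters/island counts are preserved). Overall, the cross-section is a single solid region. Island count = 1.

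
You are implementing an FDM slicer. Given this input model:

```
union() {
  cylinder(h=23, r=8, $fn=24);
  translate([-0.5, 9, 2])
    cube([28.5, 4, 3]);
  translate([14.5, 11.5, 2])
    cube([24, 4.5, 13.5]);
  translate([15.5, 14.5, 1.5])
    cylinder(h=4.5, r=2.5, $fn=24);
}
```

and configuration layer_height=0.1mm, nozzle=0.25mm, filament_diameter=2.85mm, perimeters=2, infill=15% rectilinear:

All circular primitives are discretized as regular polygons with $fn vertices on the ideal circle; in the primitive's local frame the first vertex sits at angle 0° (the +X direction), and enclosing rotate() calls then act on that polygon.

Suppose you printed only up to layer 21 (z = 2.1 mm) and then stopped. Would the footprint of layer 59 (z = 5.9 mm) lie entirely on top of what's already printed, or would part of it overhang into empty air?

Compare the two slices. At z = 2.1: the r=8 cylinder contributes a regular 24-gon of circumradius 8 (area = (24/2)·8.000²·sin(360°/24) = 198.77 mm²); the cube at (-0.5, 9) (footprint 28.5×4) is included at this height (area 114.00 mm²); the cube at (14.5, 11.5) (footprint 24×4.5) is included at this height (area 108.00 mm²); the r=2.5 cylinder at (15.5, 14.5) contributes a regular 24-gon of circumradius 2.5 (area = (24/2)·2.500²·sin(360°/24) = 19.41 mm²); Combining (union): the regions partially overlap — summed areas 440.18 mm² minus the doubly-counted overlap 32.96 mm² gives 407.23 mm² — area = 407.23 mm². At z = 5.9: the r=8 cylinder contributes a regular 24-gon of circumradius 8 (area = (24/2)·8.000²·sin(360°/24) = 198.77 mm²); the cube at (-0.5, 9) does not reach this height (z outside [2, 5]); the 24×4.5 cube at (14.5, 11.5) contributes its full rectangle (area 108.00 mm²); the cylinder at (15.5, 14.5): section is a regular 24-gon, circumradius r=2.5 (area = (24/2)·2.500²·sin(360°/24) = 19.41 mm²); Combining (union): the regions partially overlap — summed areas 326.18 mm² minus the doubly-counted overlap 12.26 mm² gives 313.93 mm² — area = 313.93 mm². Checking containment: the cross-section at z = 5.9 is a subset of the cross-section at z = 2.1.

entirely on top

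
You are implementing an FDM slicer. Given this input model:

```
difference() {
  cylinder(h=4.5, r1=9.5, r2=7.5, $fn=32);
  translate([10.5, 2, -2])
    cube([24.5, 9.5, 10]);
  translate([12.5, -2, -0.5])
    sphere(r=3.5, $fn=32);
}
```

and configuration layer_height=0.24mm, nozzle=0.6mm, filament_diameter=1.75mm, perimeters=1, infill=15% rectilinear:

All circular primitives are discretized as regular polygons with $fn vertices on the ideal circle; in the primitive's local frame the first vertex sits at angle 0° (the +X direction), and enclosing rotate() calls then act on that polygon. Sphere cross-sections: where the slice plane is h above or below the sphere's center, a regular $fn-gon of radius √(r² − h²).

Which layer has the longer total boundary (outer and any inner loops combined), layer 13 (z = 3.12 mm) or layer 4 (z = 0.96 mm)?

Layer 13 (z = 3.12): the cone: at t=0.693 of its height the radius interpolates to r₁+(r₂−r₁)t = 8.113, giving a regular 32-gon of that circumradius (perimeter = 2·32·8.113·sin(180°/32) = 50.90 mm); the cube at (10.5, 2) (footprint 24.5×9.5) is included at this height (perimeter 68.00 mm); the sphere at (12.5, -2) does not reach this height (|z−center|=3.620 > r=3.5); Subtracting the remaining from the first: starting from the cone, the 24.5×9.5 cube at (10.5, 2) misses the remaining region (no effect) — boundary = 50.90 mm. So its perimeter = 50.90 mm. Layer 4 (z = 0.96): the cone contributes a regular 32-gon of circumradius 9.073 (interpolated between r1=9.5 and r2=7.5 at t=0.213) (perimeter = 2·32·9.073·sin(180°/32) = 56.92 mm); the cube at (10.5, 2) is present — its section is the full 24.5×9.5 rectangle (perimeter 68.00 mm); the r=3.5 sphere at (12.5, -2) slices to a regular 32-gon of circumradius 3.181 (√(r²−h²) with h=1.46 from center) (perimeter = 2·32·3.181·sin(180°/32) = 19.95 mm); Subtracting the remaining from the first: starting from the cone, the 24.5×9.5 cube at (10.5, 2) misses the remaining region (no effect); the r=3.5 sphere at (12.5, -2) misses the remaining region (no effect) — boundary = 56.92 mm. So its perimeter = 56.92 mm. Layer 4 is larger (56.92 vs 50.90 mm).

layer 4 (z = 0.96 mm)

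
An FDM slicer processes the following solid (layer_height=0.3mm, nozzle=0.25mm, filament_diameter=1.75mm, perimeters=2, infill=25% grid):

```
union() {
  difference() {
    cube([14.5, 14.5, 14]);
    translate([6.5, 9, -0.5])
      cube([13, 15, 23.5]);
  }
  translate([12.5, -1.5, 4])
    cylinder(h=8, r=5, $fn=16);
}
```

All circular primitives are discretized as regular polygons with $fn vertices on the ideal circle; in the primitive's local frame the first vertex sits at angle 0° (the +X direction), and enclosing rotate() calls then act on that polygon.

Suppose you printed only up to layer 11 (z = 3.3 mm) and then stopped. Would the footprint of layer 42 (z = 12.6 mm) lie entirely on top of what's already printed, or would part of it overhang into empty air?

Compare the two slices. At z = 3.3: the cube is present — its section is the full 14.5×14.5 rectangle (area 210.25 mm²); the cube at (6.5, 9) (footprint 13×15) is included at this height (area 195.00 mm²); After the difference (first − rest): starting from the 14.5×14.5 cube (210.25 mm²), the 13×15 cube at (6.5, 9) partially overlaps it — only the 44.00 mm² overlap (of its 195.00 mm²) is removed, clipping the outline — area = 166.25 mm²; the cylinder at (12.5, -1.5) does not reach this height (z outside [4, 12]); Merging all regions: only that combined region is present, so the union is just that shape — area = 166.25 mm². At z = 12.6: the 14.5×14.5 cube contributes its full rectangle (area 210.25 mm²); the cube at (6.5, 9) (footprint 13×15) is included at this height (area 195.00 mm²); Subtracting the remaining from the first: starting from the 14.5×14.5 cube (210.25 mm²), the 13×15 cube at (6.5, 9) partially overlaps it — only the 44.00 mm² overlap (of its 195.00 mm²) is removed, clipping the outline — area = 166.25 mm²; the cylinder at (12.5, -1.5) does not reach this height (z outside [4, 12]); Taking the union: only the result so far is present, so the union is just that shape — area = 166.25 mm². Checking containment: the cross-section at z = 12.6 is a subset of the cross-section at z = 3.3.

entirely on top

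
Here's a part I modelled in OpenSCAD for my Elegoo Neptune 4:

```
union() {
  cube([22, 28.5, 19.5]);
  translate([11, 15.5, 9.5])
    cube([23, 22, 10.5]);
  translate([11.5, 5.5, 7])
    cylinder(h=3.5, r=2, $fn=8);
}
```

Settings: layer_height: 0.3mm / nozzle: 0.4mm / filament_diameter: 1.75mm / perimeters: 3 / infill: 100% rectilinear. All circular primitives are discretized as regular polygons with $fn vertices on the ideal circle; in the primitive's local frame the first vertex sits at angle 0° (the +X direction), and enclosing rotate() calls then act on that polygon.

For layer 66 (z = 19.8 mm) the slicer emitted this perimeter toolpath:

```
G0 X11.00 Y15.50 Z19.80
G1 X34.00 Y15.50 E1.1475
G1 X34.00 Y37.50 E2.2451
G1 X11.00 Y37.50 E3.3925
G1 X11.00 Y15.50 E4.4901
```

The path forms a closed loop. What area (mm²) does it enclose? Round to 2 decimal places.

506.00 mm²

Apply the shoelace formula to the sequence of (X, Y) vertices; enclosed area = 506.00 mm².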